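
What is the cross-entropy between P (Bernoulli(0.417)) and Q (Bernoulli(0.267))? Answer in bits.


H(P,Q) = -p*log2(q) - (1-p)*log2(1-q). -0.417*log2(0.267) = 0.794422; -0.583*log2(0.733) = 0.261251. H(P,Q) = 0.794422 + 0.261251 = 1.0557

1.0557 bits


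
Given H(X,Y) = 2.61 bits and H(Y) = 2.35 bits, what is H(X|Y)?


H(X|Y) = H(X,Y) - H(Y) = 2.61 - 2.35 = 0.26

0.26 bits


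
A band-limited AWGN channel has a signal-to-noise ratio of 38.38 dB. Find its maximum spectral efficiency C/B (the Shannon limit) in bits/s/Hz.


SNR_linear = 10^(38.38/10) = 6886.523; C/B = log2(1 + SNR_linear) = log2(1 + 6886.523) = 12.7498

12.7498 bits/s/Hz


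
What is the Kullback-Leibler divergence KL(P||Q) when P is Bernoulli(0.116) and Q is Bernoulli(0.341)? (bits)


KL = p*log2(p/q) + (1-p)*log2((1-p)/(1-q)) = 0.116*log2(0.116/0.341) + 0.884*log2(0.884/0.659) = 0.1942

0.1942 bits


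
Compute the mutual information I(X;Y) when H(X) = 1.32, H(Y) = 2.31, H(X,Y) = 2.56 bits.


I(X;Y) = H(X) + H(Y) - H(X,Y) = 1.32 + 2.31 - 2.56 = 1.07

1.07 bits


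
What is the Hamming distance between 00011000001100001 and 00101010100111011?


Count differing positions: . . ^ ^ . . ^ . ^ . ^ . ^ ^ . ^ . = 8 differences

8


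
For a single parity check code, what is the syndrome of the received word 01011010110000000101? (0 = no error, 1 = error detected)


Syndrome = XOR of all bits = 0 XOR 1 XOR 0 XOR 1 XOR 1 XOR 0 XOR 1 XOR 0 XOR 1 XOR 1 XOR 0 XOR 0 XOR 0 XOR 0 XOR 0 XOR 0 XOR 0 XOR 1 XOR 0 XOR 1 = 0

0


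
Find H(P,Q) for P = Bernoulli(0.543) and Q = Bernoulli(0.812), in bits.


H(P,Q) = -p*log2(q) - (1-p)*log2(1-q). -0.543*log2(0.812) = 0.163143; -0.457*log2(0.188) = 1.101916. H(P,Q) = 0.163143 + 1.101916 = 1.2651

1.2651 bits


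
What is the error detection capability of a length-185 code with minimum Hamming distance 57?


Detection capability = d_min - 1 = 57 - 1 = 56

56 errors


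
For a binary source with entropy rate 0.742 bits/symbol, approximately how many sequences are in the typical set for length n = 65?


log2|A_typical| = nH = 65 * 0.742 = 48.23, so |A_typical| ~ 2^48.23 = 3.301e+14

3.301e+14


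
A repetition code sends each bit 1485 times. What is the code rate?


Rate = k/n = 1/1485

1/1485


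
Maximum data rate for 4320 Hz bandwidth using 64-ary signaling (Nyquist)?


Rate = 2 * B * log2(M) = 2 * 4320 * 6.0 = 51840.0

51840.0 bps


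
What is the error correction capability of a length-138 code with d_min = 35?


Correction capability = floor((d-1)/2) = floor((35-1)/2) = 17

17 errors


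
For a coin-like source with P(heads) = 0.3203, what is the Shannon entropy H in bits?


H = -p*log2(p) - (1-p)*log2(1-p). -0.3203*log2(0.3203) = 0.526094; -0.6797*log2(0.6797) = 0.378613. H = 0.526094 + 0.378613 = 0.9047

0.9047 bits


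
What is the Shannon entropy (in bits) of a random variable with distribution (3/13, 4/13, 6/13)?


H = -sum(p_i * log2(p_i)). Terms: -(3/13)*log2(3/13) = 0.488187; -(4/13)*log2(4/13) = 0.523212; -(6/13)*log2(6/13) = 0.514836. H = 0.488187 + 0.523212 + 0.514836 = 1.5262

1.5262 bits


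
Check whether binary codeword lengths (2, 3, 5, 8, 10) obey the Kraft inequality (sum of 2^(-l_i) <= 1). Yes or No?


Kraft sum = sum(2^(-l_i)) = 0.4111, need <= 1. Result: satisfied (a binary prefix-free code with these lengths exists)

Yes


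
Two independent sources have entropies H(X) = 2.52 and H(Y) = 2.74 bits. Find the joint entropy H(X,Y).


For independent variables, H(X,Y) = H(X) + H(Y) = 2.52 + 2.74 = 5.26

5.26 bits


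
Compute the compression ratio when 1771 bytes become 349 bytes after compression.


Ratio = original / compressed = 1771 / 349 = 5.0745

5.0745


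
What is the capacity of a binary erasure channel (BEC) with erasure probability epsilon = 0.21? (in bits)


C = 1 - epsilon = 1 - 0.21 = 0.79

0.79 bits


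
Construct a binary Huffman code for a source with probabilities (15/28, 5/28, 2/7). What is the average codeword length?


Huffman construction (repeatedly merge the two least-probable nodes; each merge adds 1 bit to every symbol beneath it): 5/28 + 2/7 = 13/28; 13/28 + 15/28 = 1. Resulting codeword lengths (in the order the probabilities were given): (1, 2, 2). L_avg = sum(p_i * l_i) = 15/28*1 + 5/28*2 + 2/7*2 = 41/28 = 1.4643

1.4643 bits


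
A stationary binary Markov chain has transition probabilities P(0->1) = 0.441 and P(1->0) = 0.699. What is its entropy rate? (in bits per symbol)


Stationary distribution: pi_0 = p10/(p01+p10) = 0.6132, pi_1 = 0.3868. Entropy rate H' = pi_0*H(p01) + pi_1*H(p10) = 0.6132*0.9899 + 0.3868*0.8825 = 0.9484

0.9484 bits/symbol


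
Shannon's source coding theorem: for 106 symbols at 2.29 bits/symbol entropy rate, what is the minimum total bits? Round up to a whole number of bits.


Minimum bits >= n * H = 106 * 2.29 = 242.74, rounded up to a whole number of bits = 243

243 bits


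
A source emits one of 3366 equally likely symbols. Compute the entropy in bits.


H = log2(n) = log2(3366) = 11.7168

11.7168 bits


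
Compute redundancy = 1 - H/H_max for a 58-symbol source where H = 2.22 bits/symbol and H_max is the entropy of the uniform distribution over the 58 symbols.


H_max = log2(K) = log2(58) = 5.858 bits/symbol. Redundancy = 1 - H/H_max = 1 - 2.22/5.858 = 1 - 0.379 = 0.621

0.621


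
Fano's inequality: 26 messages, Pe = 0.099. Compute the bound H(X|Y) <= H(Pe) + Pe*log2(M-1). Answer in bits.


H(Pe) = -Pe*log2(Pe) - (1-Pe)*log2(1-Pe) = -0.099*log2(0.099) - 0.901*log2(0.901) = 0.330306 + 0.135511 = 0.4658. Pe*log2(M-1) = 0.099*log2(25) = 0.459742. Bound = H(Pe) + Pe*log2(M-1) = 0.330306 + 0.135511 + 0.459742 = 0.9256

0.9256 bits


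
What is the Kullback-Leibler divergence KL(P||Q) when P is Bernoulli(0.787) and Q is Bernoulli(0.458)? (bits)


KL = p*log2(p/q) + (1-p)*log2((1-p)/(1-q)) = 0.787*log2(0.787/0.458) + 0.213*log2(0.213/0.542) = 0.3277

0.3277 bits


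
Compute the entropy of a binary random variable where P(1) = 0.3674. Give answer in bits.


H = -p*log2(p) - (1-p)*log2(1-p). -0.3674*log2(0.3674) = 0.530737; -0.6326*log2(0.6326) = 0.417917. H = 0.530737 + 0.417917 = 0.9487

0.9487 bits


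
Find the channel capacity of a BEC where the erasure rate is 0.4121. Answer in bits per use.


C = 1 - epsilon = 1 - 0.4121 = 0.5879

0.5879 bits


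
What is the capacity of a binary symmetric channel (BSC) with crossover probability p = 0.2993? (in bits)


H(p) = -p*log2(p) - (1-p)*log2(1-p) = -0.2993*log2(0.2993) - 0.7007*log2(0.7007) = 0.520883 + 0.359551 = 0.8804. C = 1 - H(p) = 1 - 0.8804 = 0.1196

0.1196 bits


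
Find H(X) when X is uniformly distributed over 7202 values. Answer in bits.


H = log2(n) = log2(7202) = 12.8142

12.8142 bits


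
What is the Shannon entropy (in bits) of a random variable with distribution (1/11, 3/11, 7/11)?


H = -sum(p_i * log2(p_i)). Terms: -(1/11)*log2(1/11) = 0.314494; -(3/11)*log2(3/11) = 0.511219; -(7/11)*log2(7/11) = 0.414958. H = 0.314494 + 0.511219 + 0.414958 = 1.2407

1.2407 bits


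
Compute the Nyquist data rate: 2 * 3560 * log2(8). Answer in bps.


Rate = 2 * B * log2(M) = 2 * 3560 * 3.0 = 21360.0

21360.0 bps


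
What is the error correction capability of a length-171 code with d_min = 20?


Correction capability = floor((d-1)/2) = floor((20-1)/2) = 9

9 errors


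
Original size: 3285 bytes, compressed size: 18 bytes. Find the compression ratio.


Ratio = original / compressed = 3285 / 18 = 182.5

182.5


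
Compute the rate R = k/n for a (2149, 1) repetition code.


Rate = k/n = 1/2149

1/2149


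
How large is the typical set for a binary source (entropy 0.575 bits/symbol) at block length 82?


log2|A_typical| = nH = 82 * 0.575 = 47.15, so |A_typical| ~ 2^47.15 = 1.562e+14

1.562e+14


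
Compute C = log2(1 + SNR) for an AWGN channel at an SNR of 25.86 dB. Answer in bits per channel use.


SNR_linear = 10^(25.86/10) = 385.4784; C = log2(1 + SNR_linear) = log2(1 + 385.4784) = 8.5942

8.5942 bits/channel use


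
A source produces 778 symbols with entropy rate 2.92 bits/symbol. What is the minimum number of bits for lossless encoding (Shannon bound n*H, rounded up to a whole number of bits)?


Minimum bits >= n * H = 778 * 2.92 = 2271.76, rounded up to a whole number of bits = 2272

2272 bits


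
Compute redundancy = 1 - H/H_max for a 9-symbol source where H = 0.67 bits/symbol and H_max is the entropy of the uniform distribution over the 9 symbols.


H_max = log2(K) = log2(9) = 3.1699 bits/symbol. Redundancy = 1 - H/H_max = 1 - 0.67/3.1699 = 1 - 0.2114 = 0.7886

0.7886


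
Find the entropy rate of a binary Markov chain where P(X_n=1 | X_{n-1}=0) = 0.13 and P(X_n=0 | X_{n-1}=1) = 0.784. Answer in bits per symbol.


Stationary distribution: pi_0 = p10/(p01+p10) = 0.8578, pi_1 = 0.1422. Entropy rate H' = pi_0*H(p01) + pi_1*H(p10) = 0.8578*0.5574 + 0.1422*0.7528 = 0.5852

0.5852 bits/symbol


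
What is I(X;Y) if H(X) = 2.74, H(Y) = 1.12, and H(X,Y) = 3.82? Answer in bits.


I(X;Y) = H(X) + H(Y) - H(X,Y) = 2.74 + 1.12 - 3.82 = 0.04

0.04 bits


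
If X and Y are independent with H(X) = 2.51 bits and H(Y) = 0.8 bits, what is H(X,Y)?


For independent variables, H(X,Y) = H(X) + H(Y) = 2.51 + 0.8 = 3.31

3.31 bits


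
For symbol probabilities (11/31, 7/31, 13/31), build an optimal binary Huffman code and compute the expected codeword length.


Huffman construction (repeatedly merge the two least-probable nodes; each merge adds 1 bit to every symbol beneath it): 7/31 + 11/31 = 18/31; 13/31 + 18/31 = 1. Resulting codeword lengths (in the order the probabilities were given): (2, 2, 1). L_avg = sum(p_i * l_i) = 11/31*2 + 7/31*2 + 13/31*1 = 49/31 = 1.5806

1.5806 bits


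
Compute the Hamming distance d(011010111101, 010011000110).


Count differing positions: . . ^ . . ^ ^ ^ ^ . ^ ^ = 7 differences

7


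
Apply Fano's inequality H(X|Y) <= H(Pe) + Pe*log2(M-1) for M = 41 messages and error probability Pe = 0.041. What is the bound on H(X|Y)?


H(Pe) = -Pe*log2(Pe) - (1-Pe)*log2(1-Pe) = -0.041*log2(0.041) - 0.959*log2(0.959) = 0.188938 + 0.057921 = 0.2469. Pe*log2(M-1) = 0.041*log2(40) = 0.218199. Bound = H(Pe) + Pe*log2(M-1) = 0.188938 + 0.057921 + 0.218199 = 0.4651

0.4651 bits


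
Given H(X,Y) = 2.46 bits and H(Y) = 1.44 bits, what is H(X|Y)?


H(X|Y) = H(X,Y) - H(Y) = 2.46 - 1.44 = 1.02

1.02 bits


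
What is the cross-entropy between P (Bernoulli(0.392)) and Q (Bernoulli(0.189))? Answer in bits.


H(P,Q) = -p*log2(q) - (1-p)*log2(1-q). -0.392*log2(0.189) = 0.942188; -0.608*log2(0.811) = 0.183754. H(P,Q) = 0.942188 + 0.183754 = 1.1259

1.1259 bits


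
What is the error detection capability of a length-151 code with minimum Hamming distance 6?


Detection capability = d_min - 1 = 6 - 1 = 5

5 errors


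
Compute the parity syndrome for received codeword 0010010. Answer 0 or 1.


Syndrome = XOR of all bits = 0 XOR 0 XOR 1 XOR 0 XOR 0 XOR 1 XOR 0 = 0

0


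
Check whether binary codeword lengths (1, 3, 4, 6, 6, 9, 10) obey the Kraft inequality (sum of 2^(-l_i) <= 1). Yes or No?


Kraft sum = sum(2^(-l_i)) = 0.7217, need <= 1. Result: satisfied (a binary prefix-free code with these lengths exists)

Yes


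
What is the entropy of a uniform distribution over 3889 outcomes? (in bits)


H = log2(n) = log2(3889) = 11.9252

11.9252 bits


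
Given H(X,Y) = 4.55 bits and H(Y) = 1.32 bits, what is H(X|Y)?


H(X|Y) = H(X,Y) - H(Y) = 4.55 - 1.32 = 3.23

3.23 bits


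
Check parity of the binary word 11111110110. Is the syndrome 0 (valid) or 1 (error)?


Syndrome = XOR of all bits = 1 XOR 1 XOR 1 XOR 1 XOR 1 XOR 1 XOR 1 XOR 0 XOR 1 XOR 1 XOR 0 = 1

1


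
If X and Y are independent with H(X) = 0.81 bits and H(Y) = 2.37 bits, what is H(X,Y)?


For independent variables, H(X,Y) = H(X) + H(Y) = 0.81 + 2.37 = 3.18

3.18 bits


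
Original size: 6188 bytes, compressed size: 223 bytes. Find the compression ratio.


Ratio = original / compressed = 6188 / 223 = 27.7489

27.7489


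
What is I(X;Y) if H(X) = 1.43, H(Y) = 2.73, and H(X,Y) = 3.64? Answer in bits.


I(X;Y) = H(X) + H(Y) - H(X,Y) = 1.43 + 2.73 - 3.64 = 0.52

0.52 bits


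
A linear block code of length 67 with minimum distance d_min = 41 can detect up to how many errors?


Detection capability = d_min - 1 = 41 - 1 = 40

40 errors


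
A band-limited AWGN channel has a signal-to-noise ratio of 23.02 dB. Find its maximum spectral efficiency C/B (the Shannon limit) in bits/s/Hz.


SNR_linear = 10^(23.02/10) = 200.4472; C/B = log2(1 + SNR_linear) = log2(1 + 200.4472) = 7.6543

7.6543 bits/s/Hz


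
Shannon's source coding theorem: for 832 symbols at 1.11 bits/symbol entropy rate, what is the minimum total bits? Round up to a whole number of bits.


Minimum bits >= n * H = 832 * 1.11 = 923.52, rounded up to a whole number of bits = 924

924 bits


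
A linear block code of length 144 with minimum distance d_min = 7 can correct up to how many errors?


Correction capability = floor((d-1)/2) = floor((7-1)/2) = 3

3 errors


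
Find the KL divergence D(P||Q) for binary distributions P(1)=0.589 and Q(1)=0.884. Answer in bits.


KL = p*log2(p/q) + (1-p)*log2((1-p)/(1-q)) = 0.589*log2(0.589/0.884) + 0.411*log2(0.411/0.116) = 0.4051

0.4051 bits


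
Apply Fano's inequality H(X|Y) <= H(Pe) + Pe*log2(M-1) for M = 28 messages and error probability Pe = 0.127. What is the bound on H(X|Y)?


H(Pe) = -Pe*log2(Pe) - (1-Pe)*log2(1-Pe) = -0.127*log2(0.127) - 0.873*log2(0.873) = 0.378092 + 0.171061 = 0.5492. Pe*log2(M-1) = 0.127*log2(27) = 0.603871. Bound = H(Pe) + Pe*log2(M-1) = 0.378092 + 0.171061 + 0.603871 = 1.153

1.153 bits


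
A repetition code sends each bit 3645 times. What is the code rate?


Rate = k/n = 1/3645

1/3645


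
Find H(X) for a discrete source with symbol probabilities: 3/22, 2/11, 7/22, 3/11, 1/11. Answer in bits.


H = -sum(p_i * log2(p_i)). Terms: -(3/22)*log2(3/22) = 0.391973; -(2/11)*log2(2/11) = 0.447169; -(7/22)*log2(7/22) = 0.525661; -(3/11)*log2(3/11) = 0.511219; -(1/11)*log2(1/11) = 0.314494. H = 0.391973 + 0.447169 + 0.525661 + 0.511219 + 0.314494 = 2.1905

2.1905 bits


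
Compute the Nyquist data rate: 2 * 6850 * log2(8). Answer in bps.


Rate = 2 * B * log2(M) = 2 * 6850 * 3.0 = 41100.0

41100.0 bps


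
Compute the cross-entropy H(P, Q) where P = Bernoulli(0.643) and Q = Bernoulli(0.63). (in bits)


H(P,Q) = -p*log2(q) - (1-p)*log2(1-q). -0.643*log2(0.63) = 0.428609; -0.357*log2(0.37) = 0.512082. H(P,Q) = 0.428609 + 0.512082 = 0.9407

0.9407 bits


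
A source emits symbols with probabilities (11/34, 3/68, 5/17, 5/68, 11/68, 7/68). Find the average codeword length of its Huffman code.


Huffman construction (repeatedly merge the two least-probable nodes; each merge adds 1 bit to every symbol beneath it): 3/68 + 5/68 = 2/17; 7/68 + 2/17 = 15/68; 11/68 + 15/68 = 13/34; 5/17 + 11/34 = 21/34; 13/34 + 21/34 = 1. Resulting codeword lengths (in the order the probabilities were given): (2, 4, 2, 4, 2, 3). L_avg = sum(p_i * l_i) = 11/34*2 + 3/68*4 + 5/17*2 + 5/68*4 + 11/68*2 + 7/68*3 = 159/68 = 2.3382

2.3382 bits


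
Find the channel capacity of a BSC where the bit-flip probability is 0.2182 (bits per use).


H(p) = -p*log2(p) - (1-p)*log2(1-p) = -0.2182*log2(0.2182) - 0.7818*log2(0.7818) = 0.479228 + 0.277639 = 0.7569. C = 1 - H(p) = 1 - 0.7569 = 0.2431

0.2431 bits


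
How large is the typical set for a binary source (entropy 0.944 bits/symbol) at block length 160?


log2|A_typical| = nH = 160 * 0.944 = 151.04, so |A_typical| ~ 2^151.04 = 2.935e+45

2.935e+45


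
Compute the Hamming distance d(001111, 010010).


Count differing positions: . ^ ^ ^ . ^ = 4 differences

4


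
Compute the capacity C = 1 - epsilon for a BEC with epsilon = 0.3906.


C = 1 - epsilon = 1 - 0.3906 = 0.6094

0.6094 bits


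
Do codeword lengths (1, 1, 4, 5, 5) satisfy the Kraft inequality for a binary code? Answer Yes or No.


Kraft sum = sum(2^(-l_i)) = 1.125, need <= 1. Result: violated (a binary prefix-free code with these lengths cannot exist)

No


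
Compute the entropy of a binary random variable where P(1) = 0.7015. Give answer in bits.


H = -p*log2(p) - (1-p)*log2(1-p). -0.7015*log2(0.7015) = 0.358807; -0.2985*log2(0.2985) = 0.520643. H = 0.358807 + 0.520643 = 0.8794

0.8794 bits


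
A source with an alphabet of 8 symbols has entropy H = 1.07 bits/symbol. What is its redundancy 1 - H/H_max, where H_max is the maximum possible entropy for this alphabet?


H_max = log2(K) = log2(8) = 3.0 bits/symbol. Redundancy = 1 - H/H_max = 1 - 1.07/3.0 = 1 - 0.3567 = 0.6433

0.6433


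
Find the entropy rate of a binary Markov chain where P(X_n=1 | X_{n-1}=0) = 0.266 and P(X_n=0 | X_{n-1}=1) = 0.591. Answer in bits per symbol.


Stationary distribution: pi_0 = p10/(p01+p10) = 0.6896, pi_1 = 0.3104. Entropy rate H' = pi_0*H(p01) + pi_1*H(p10) = 0.6896*0.8357 + 0.3104*0.976 = 0.8792

0.8792 bits/symbol


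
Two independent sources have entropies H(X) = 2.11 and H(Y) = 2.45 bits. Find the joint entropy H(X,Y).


For independent variables, H(X,Y) = H(X) + H(Y) = 2.11 + 2.45 = 4.56

4.56 bits


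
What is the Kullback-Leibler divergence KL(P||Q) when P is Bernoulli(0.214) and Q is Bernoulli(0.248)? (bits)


KL = p*log2(p/q) + (1-p)*log2((1-p)/(1-q)) = 0.214*log2(0.214/0.248) + 0.786*log2(0.786/0.752) = 0.0046

0.0046 bits


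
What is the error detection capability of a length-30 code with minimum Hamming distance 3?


Detection capability = d_min - 1 = 3 - 1 = 2

2 errors


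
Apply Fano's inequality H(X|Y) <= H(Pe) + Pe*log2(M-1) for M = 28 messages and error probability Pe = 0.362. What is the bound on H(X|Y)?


H(Pe) = -Pe*log2(Pe) - (1-Pe)*log2(1-Pe) = -0.362*log2(0.362) - 0.638*log2(0.638) = 0.530670 + 0.413661 = 0.9443. Pe*log2(M-1) = 0.362*log2(27) = 1.721269. Bound = H(Pe) + Pe*log2(M-1) = 0.530670 + 0.413661 + 1.721269 = 2.6656

2.6656 bits


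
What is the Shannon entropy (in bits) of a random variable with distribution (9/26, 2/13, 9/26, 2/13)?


H = -sum(p_i * log2(p_i)). Terms: -(9/26)*log2(9/26) = 0.529794; -(2/13)*log2(2/13) = 0.415452; -(9/26)*log2(9/26) = 0.529794; -(2/13)*log2(2/13) = 0.415452. H = 0.529794 + 0.415452 + 0.529794 + 0.415452 = 1.8905

1.8905 bits


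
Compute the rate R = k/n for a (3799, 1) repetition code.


Rate = k/n = 1/3799

1/3799


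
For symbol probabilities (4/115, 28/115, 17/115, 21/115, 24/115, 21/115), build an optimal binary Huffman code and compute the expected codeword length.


Huffman construction (repeatedly merge the two least-probable nodes; each merge adds 1 bit to every symbol beneath it): 4/115 + 17/115 = 21/115; 21/115 + 21/115 = 42/115; 21/115 + 24/115 = 9/23; 28/115 + 42/115 = 14/23; 9/23 + 14/23 = 1. Resulting codeword lengths (in the order the probabilities were given): (3, 2, 3, 3, 2, 3). L_avg = sum(p_i * l_i) = 4/115*3 + 28/115*2 + 17/115*3 + 21/115*3 + 24/115*2 + 21/115*3 = 293/115 = 2.5478

2.5478 bits


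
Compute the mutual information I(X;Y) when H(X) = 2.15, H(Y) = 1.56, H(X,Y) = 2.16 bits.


I(X;Y) = H(X) + H(Y) - H(X,Y) = 2.15 + 1.56 - 2.16 = 1.55

1.55 bits


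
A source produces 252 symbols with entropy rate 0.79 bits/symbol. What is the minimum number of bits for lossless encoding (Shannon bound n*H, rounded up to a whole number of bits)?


Minimum bits >= n * H = 252 * 0.79 = 199.08, rounded up to a whole number of bits = 200

200 bits


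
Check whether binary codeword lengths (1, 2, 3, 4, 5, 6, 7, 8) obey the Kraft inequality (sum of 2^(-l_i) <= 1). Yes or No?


Kraft sum = sum(2^(-l_i)) = 0.9961, need <= 1. Result: satisfied (a binary prefix-free code with these lengths exists)

Yes


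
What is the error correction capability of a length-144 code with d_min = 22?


Correction capability = floor((d-1)/2) = floor((22-1)/2) = 10

10 errors


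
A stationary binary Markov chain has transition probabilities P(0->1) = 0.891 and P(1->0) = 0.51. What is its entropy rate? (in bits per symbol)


Stationary distribution: pi_0 = p10/(p01+p10) = 0.364, pi_1 = 0.636. Entropy rate H' = pi_0*H(p01) + pi_1*H(p10) = 0.364*0.4969 + 0.636*0.9997 = 0.8167

0.8167 bits/symbol


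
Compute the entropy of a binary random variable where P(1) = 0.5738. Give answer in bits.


H = -p*log2(p) - (1-p)*log2(1-p). -0.5738*log2(0.5738) = 0.459832; -0.4262*log2(0.4262) = 0.524395. H = 0.459832 + 0.524395 = 0.9842

0.9842 bits


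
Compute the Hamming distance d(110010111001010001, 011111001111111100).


Count differing positions: ^ . ^ ^ . ^ ^ ^ . ^ ^ . ^ . ^ ^ . ^ = 12 differences

12


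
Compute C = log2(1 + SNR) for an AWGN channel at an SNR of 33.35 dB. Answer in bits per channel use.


SNR_linear = 10^(33.35/10) = 2162.7185; C = log2(1 + SNR_linear) = log2(1 + 2162.7185) = 11.0793

11.0793 bits/channel use


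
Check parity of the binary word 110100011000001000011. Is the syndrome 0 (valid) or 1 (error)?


Syndrome = XOR of all bits = 1 XOR 1 XOR 0 XOR 1 XOR 0 XOR 0 XOR 0 XOR 1 XOR 1 XOR 0 XOR 0 XOR 0 XOR 0 XOR 0 XOR 1 XOR 0 XOR 0 XOR 0 XOR 0 XOR 1 XOR 1 = 0

0


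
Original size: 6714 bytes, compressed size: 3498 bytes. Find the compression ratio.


Ratio = original / compressed = 6714 / 3498 = 1.9194

1.9194


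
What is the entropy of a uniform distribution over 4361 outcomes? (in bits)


H = log2(n) = log2(4361) = 12.0904

12.0904 bits


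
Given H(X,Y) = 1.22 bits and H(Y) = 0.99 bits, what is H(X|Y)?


H(X|Y) = H(X,Y) - H(Y) = 1.22 - 0.99 = 0.23

0.23 bits


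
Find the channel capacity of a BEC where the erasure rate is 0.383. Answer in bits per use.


C = 1 - epsilon = 1 - 0.383 = 0.617

0.617 bits


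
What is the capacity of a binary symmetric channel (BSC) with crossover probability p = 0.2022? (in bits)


H(p) = -p*log2(p) - (1-p)*log2(1-p) = -0.2022*log2(0.2022) - 0.7978*log2(0.7978) = 0.466303 + 0.260004 = 0.7263. C = 1 - H(p) = 1 - 0.7263 = 0.2737

0.2737 bits


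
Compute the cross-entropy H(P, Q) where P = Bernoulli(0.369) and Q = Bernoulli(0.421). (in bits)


H(P,Q) = -p*log2(q) - (1-p)*log2(1-q). -0.369*log2(0.421) = 0.460552; -0.631*log2(0.579) = 0.497458. H(P,Q) = 0.460552 + 0.497458 = 0.958

0.958 bits


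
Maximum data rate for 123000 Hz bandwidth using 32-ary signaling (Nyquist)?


Rate = 2 * B * log2(M) = 2 * 123000 * 5.0 = 1230000.0

1230000.0 bps


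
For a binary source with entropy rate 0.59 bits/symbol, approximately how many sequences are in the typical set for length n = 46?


log2|A_typical| = nH = 46 * 0.59 = 27.14, so |A_typical| ~ 2^27.14 = 1.479e+08

1.479e+08


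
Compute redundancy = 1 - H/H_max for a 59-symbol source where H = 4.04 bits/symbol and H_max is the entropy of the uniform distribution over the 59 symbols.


H_max = log2(K) = log2(59) = 5.8826 bits/symbol. Redundancy = 1 - H/H_max = 1 - 4.04/5.8826 = 1 - 0.6868 = 0.3132

0.3132


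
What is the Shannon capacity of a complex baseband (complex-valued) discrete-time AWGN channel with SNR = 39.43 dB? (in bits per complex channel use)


SNR_linear = 10^(39.43/10) = 8770.0082; C = log2(1 + SNR_linear) = log2(1 + 8770.0082) = 13.0985

13.0985 bits/channel use


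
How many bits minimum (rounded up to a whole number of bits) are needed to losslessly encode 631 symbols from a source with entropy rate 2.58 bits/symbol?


Minimum bits >= n * H = 631 * 2.58 = 1627.98, rounded up to a whole number of bits = 1628

1628 bits


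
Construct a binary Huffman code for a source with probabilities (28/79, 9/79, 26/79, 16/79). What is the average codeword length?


Huffman construction (repeatedly merge the two least-probable nodes; each merge adds 1 bit to every symbol beneath it): 9/79 + 16/79 = 25/79; 25/79 + 26/79 = 51/79; 28/79 + 51/79 = 1. Resulting codeword lengths (in the order the probabilities were given): (1, 3, 2, 3). L_avg = sum(p_i * l_i) = 28/79*1 + 9/79*3 + 26/79*2 + 16/79*3 = 155/79 = 1.962

1.962 bits


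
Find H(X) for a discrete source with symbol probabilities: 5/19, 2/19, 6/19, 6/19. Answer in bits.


H = -sum(p_i * log2(p_i)). Terms: -(5/19)*log2(5/19) = 0.506842; -(2/19)*log2(2/19) = 0.341887; -(6/19)*log2(6/19) = 0.525147; -(6/19)*log2(6/19) = 0.525147. H = 0.506842 + 0.341887 + 0.525147 + 0.525147 = 1.899

1.899 bits


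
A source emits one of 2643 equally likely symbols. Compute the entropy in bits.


H = log2(n) = log2(2643) = 11.368

11.368 bits


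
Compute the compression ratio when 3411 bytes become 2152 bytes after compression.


Ratio = original / compressed = 3411 / 2152 = 1.585

1.585


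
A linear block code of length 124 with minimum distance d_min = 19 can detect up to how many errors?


Detection capability = d_min - 1 = 19 - 1 = 18

18 errors


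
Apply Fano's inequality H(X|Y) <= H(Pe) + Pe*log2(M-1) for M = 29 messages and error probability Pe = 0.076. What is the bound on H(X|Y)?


H(Pe) = -Pe*log2(Pe) - (1-Pe)*log2(1-Pe) = -0.076*log2(0.076) - 0.924*log2(0.924) = 0.282557 + 0.105369 = 0.3879. Pe*log2(M-1) = 0.076*log2(28) = 0.365359. Bound = H(Pe) + Pe*log2(M-1) = 0.282557 + 0.105369 + 0.365359 = 0.7533

0.7533 bits


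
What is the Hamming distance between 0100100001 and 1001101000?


Count differing positions: ^ ^ . ^ . . ^ . . ^ = 5 differences

5


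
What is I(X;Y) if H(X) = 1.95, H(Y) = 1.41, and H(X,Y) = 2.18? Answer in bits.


I(X;Y) = H(X) + H(Y) - H(X,Y) = 1.95 + 1.41 - 2.18 = 1.18

1.18 bits


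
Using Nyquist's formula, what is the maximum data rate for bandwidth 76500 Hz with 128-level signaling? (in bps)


Rate = 2 * B * log2(M) = 2 * 76500 * 7.0 = 1071000.0

1071000.0 bps


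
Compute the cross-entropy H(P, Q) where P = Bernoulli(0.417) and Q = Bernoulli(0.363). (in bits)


H(P,Q) = -p*log2(q) - (1-p)*log2(1-q). -0.417*log2(0.363) = 0.609637; -0.583*log2(0.637) = 0.379320. H(P,Q) = 0.609637 + 0.379320 = 0.989

0.989 bits


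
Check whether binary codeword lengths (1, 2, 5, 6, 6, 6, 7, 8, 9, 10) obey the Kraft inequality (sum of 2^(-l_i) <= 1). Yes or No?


Kraft sum = sum(2^(-l_i)) = 0.8428, need <= 1. Result: satisfied (a binary prefix-free code with these lengths exists)

Yes


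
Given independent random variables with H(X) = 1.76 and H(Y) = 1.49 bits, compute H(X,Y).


For independent variables, H(X,Y) = H(X) + H(Y) = 1.76 + 1.49 = 3.25

3.25 bits


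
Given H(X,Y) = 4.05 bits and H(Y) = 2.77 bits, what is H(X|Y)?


H(X|Y) = H(X,Y) - H(Y) = 4.05 - 2.77 = 1.28

1.28 bits


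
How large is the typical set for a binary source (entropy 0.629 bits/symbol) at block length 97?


log2|A_typical| = nH = 97 * 0.629 = 61.013, so |A_typical| ~ 2^61.013 = 2.327e+18

2.327e+18


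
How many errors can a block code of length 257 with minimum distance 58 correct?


Correction capability = floor((d-1)/2) = floor((58-1)/2) = 28

28 errors


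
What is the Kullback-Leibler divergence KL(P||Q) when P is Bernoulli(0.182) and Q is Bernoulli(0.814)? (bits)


KL = p*log2(p/q) + (1-p)*log2((1-p)/(1-q)) = 0.182*log2(0.182/0.814) + 0.818*log2(0.818/0.186) = 1.3546

1.3546 bits


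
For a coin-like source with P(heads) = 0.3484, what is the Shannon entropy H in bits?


H = -p*log2(p) - (1-p)*log2(1-p). -0.3484*log2(0.3484) = 0.529980; -0.6516*log2(0.6516) = 0.402651. H = 0.529980 + 0.402651 = 0.9326

0.9326 bits


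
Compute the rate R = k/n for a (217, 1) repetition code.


Rate = k/n = 1/217

1/217


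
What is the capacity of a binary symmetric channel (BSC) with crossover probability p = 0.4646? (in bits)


H(p) = -p*log2(p) - (1-p)*log2(1-p) = -0.4646*log2(0.4646) - 0.5354*log2(0.5354) = 0.513819 + 0.482562 = 0.9964. C = 1 - H(p) = 1 - 0.9964 = 0.0036

0.0036 bits


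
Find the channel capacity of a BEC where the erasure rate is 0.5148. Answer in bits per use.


C = 1 - epsilon = 1 - 0.5148 = 0.4852

0.4852 bits


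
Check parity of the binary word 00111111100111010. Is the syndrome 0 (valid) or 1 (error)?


Syndrome = XOR of all bits = 0 XOR 0 XOR 1 XOR 1 XOR 1 XOR 1 XOR 1 XOR 1 XOR 1 XOR 0 XOR 0 XOR 1 XOR 1 XOR 1 XOR 0 XOR 1 XOR 0 = 1

1


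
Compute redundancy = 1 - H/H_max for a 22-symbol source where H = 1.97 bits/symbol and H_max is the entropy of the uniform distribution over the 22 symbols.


H_max = log2(K) = log2(22) = 4.4594 bits/symbol. Redundancy = 1 - H/H_max = 1 - 1.97/4.4594 = 1 - 0.4418 = 0.5582

0.5582


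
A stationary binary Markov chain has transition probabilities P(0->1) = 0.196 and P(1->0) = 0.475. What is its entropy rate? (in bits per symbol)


Stationary distribution: pi_0 = p10/(p01+p10) = 0.7079, pi_1 = 0.2921. Entropy rate H' = pi_0*H(p01) + pi_1*H(p10) = 0.7079*0.7139 + 0.2921*0.9982 = 0.7969

0.7969 bits/symbol


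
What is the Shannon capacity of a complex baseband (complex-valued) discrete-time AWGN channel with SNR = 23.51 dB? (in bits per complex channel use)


SNR_linear = 10^(23.51/10) = 224.3882; C = log2(1 + SNR_linear) = log2(1 + 224.3882) = 7.8163

7.8163 bits/channel use


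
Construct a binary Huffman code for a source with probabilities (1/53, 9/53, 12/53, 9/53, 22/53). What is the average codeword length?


Huffman construction (repeatedly merge the two least-probable nodes; each merge adds 1 bit to every symbol beneath it): 1/53 + 9/53 = 10/53; 9/53 + 10/53 = 19/53; 12/53 + 19/53 = 31/53; 22/53 + 31/53 = 1. Resulting codeword lengths (in the order the probabilities were given): (4, 4, 2, 3, 1). L_avg = sum(p_i * l_i) = 1/53*4 + 9/53*4 + 12/53*2 + 9/53*3 + 22/53*1 = 113/53 = 2.1321

2.1321 bits


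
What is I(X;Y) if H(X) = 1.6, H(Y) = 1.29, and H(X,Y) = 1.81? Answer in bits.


I(X;Y) = H(X) + H(Y) - H(X,Y) = 1.6 + 1.29 - 1.81 = 1.08

1.08 bits


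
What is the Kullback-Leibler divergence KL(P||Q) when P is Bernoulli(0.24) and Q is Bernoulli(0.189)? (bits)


KL = p*log2(p/q) + (1-p)*log2((1-p)/(1-q)) = 0.24*log2(0.24/0.189) + 0.76*log2(0.76/0.811) = 0.0115

0.0115 bits


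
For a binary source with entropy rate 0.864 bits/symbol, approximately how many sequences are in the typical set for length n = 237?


log2|A_typical| = nH = 237 * 0.864 = 204.768, so |A_typical| ~ 2^204.768 = 4.378e+61

4.378e+61


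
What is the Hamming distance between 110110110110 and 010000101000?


Count differing positions: ^ . . ^ ^ . . ^ ^ ^ ^ . = 7 differences

7


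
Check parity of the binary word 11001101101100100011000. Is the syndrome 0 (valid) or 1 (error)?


Syndrome = XOR of all bits = 1 XOR 1 XOR 0 XOR 0 XOR 1 XOR 1 XOR 0 XOR 1 XOR 1 XOR 0 XOR 1 XOR 1 XOR 0 XOR 0 XOR 1 XOR 0 XOR 0 XOR 0 XOR 1 XOR 1 XOR 0 XOR 0 XOR 0 = 1

1


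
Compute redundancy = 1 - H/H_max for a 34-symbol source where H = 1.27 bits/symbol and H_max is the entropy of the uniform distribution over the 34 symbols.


H_max = log2(K) = log2(34) = 5.0875 bits/symbol. Redundancy = 1 - H/H_max = 1 - 1.27/5.0875 = 1 - 0.2496 = 0.7504

0.7504


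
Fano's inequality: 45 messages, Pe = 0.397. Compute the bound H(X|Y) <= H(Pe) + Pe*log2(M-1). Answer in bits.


H(Pe) = -Pe*log2(Pe) - (1-Pe)*log2(1-Pe) = -0.397*log2(0.397) - 0.603*log2(0.603) = 0.529117 + 0.440051 = 0.9692. Pe*log2(M-1) = 0.397*log2(44) = 2.167394. Bound = H(Pe) + Pe*log2(M-1) = 0.529117 + 0.440051 + 2.167394 = 3.1366

3.1366 bits


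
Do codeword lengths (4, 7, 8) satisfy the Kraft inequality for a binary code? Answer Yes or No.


Kraft sum = sum(2^(-l_i)) = 0.0742, need <= 1. Result: satisfied (a binary prefix-free code with these lengths exists)

Yes


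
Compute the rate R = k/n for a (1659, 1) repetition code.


Rate = k/n = 1/1659

1/1659


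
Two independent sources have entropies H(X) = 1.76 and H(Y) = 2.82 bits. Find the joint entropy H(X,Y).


For independent variables, H(X,Y) = H(X) + H(Y) = 1.76 + 2.82 = 4.58

4.58 bits


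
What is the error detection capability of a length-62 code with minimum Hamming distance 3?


Detection capability = d_min - 1 = 3 - 1 = 2

2 errors


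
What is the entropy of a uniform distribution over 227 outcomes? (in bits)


H = log2(n) = log2(227) = 7.8265

7.8265 bits


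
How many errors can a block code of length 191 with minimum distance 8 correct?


Correction capability = floor((d-1)/2) = floor((8-1)/2) = 3

3 errors


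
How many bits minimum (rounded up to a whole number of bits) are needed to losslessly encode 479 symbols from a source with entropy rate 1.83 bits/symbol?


Minimum bits >= n * H = 479 * 1.83 = 876.57, rounded up to a whole number of bits = 877

877 bits


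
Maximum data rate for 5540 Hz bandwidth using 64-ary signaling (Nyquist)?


Rate = 2 * B * log2(M) = 2 * 5540 * 6.0 = 66480.0

66480.0 bps


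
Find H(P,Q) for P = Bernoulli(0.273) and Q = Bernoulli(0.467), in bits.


H(P,Q) = -p*log2(q) - (1-p)*log2(1-q). -0.273*log2(0.467) = 0.299892; -0.727*log2(0.533) = 0.659965. H(P,Q) = 0.299892 + 0.659965 = 0.9599

0.9599 bits


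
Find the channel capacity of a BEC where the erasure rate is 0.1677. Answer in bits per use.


C = 1 - epsilon = 1 - 0.1677 = 0.8323

0.8323 bits


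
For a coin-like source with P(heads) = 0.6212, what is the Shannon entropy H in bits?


H = -p*log2(p) - (1-p)*log2(1-p). -0.6212*log2(0.6212) = 0.426684; -0.3788*log2(0.3788) = 0.530506. H = 0.426684 + 0.530506 = 0.9572

0.9572 bits


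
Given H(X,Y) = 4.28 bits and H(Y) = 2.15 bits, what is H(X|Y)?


H(X|Y) = H(X,Y) - H(Y) = 4.28 - 2.15 = 2.13

2.13 bits


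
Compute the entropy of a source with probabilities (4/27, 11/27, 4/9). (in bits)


H = -sum(p_i * log2(p_i)). Terms: -(4/27)*log2(4/27) = 0.408131; -(11/27)*log2(11/27) = 0.527778; -(4/9)*log2(4/9) = 0.519967. H = 0.408131 + 0.527778 + 0.519967 = 1.4559

1.4559 bits


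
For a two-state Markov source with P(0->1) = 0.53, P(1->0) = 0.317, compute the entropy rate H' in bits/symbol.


Stationary distribution: pi_0 = p10/(p01+p10) = 0.3743, pi_1 = 0.6257. Entropy rate H' = pi_0*H(p01) + pi_1*H(p10) = 0.3743*0.9974 + 0.6257*0.9011 = 0.9371

0.9371 bits/symbol


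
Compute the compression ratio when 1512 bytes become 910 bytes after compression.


Ratio = original / compressed = 1512 / 910 = 1.6615

1.6615


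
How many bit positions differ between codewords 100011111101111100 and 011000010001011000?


Count differing positions: ^ ^ ^ . ^ ^ ^ . ^ ^ . . ^ . . ^ . . = 10 differences

10


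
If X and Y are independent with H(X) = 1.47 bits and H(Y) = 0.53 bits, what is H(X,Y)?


For independent variables, H(X,Y) = H(X) + H(Y) = 1.47 + 0.53 = 2.0

2.0 bits


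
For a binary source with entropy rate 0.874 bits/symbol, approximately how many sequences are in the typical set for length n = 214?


log2|A_typical| = nH = 214 * 0.874 = 187.036, so |A_typical| ~ 2^187.036 = 2.011e+56

2.011e+56


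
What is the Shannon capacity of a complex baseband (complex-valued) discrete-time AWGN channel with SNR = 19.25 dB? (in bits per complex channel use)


SNR_linear = 10^(19.25/10) = 84.1395; C = log2(1 + SNR_linear) = log2(1 + 84.1395) = 6.4118

6.4118 bits/channel use


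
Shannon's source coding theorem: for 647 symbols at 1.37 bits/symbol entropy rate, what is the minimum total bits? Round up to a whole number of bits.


Minimum bits >= n * H = 647 * 1.37 = 886.39, rounded up to a whole number of bits = 887

887 bits


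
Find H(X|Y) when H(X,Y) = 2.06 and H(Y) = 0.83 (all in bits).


H(X|Y) = H(X,Y) - H(Y) = 2.06 - 0.83 = 1.23

1.23 bits


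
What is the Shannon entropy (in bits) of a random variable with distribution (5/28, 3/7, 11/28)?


H = -sum(p_i * log2(p_i)). Terms: -(5/28)*log2(5/28) = 0.443826; -(3/7)*log2(3/7) = 0.523882; -(11/28)*log2(11/28) = 0.529541. H = 0.443826 + 0.523882 + 0.529541 = 1.4972

1.4972 bits


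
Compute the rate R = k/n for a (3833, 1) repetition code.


Rate = k/n = 1/3833

1/3833


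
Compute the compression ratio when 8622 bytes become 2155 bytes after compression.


Ratio = original / compressed = 8622 / 2155 = 4.0009

4.0009


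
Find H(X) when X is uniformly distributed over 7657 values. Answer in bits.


H = log2(n) = log2(7657) = 12.9026

12.9026 bits


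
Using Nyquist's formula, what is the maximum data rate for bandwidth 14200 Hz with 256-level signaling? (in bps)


Rate = 2 * B * log2(M) = 2 * 14200 * 8.0 = 227200.0

227200.0 bps


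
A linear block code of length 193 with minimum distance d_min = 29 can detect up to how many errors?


Detection capability = d_min - 1 = 29 - 1 = 28

28 errors


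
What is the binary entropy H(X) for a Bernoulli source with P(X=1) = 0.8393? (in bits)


H = -p*log2(p) - (1-p)*log2(1-p). -0.8393*log2(0.8393) = 0.212126; -0.1607*log2(0.1607) = 0.423856. H = 0.212126 + 0.423856 = 0.636

0.636 bits


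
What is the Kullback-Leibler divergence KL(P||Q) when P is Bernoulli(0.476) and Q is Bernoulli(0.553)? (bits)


KL = p*log2(p/q) + (1-p)*log2((1-p)/(1-q)) = 0.476*log2(0.476/0.553) + 0.524*log2(0.524/0.447) = 0.0172

0.0172 bits


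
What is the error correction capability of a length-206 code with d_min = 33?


Correction capability = floor((d-1)/2) = floor((33-1)/2) = 16

16 errors


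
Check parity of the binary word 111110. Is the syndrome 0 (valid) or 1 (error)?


Syndrome = XOR of all bits = 1 XOR 1 XOR 1 XOR 1 XOR 1 XOR 0 = 1

1


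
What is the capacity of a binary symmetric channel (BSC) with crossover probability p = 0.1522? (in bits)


H(p) = -p*log2(p) - (1-p)*log2(1-p) = -0.1522*log2(0.1522) - 0.8478*log2(0.8478) = 0.413369 + 0.201949 = 0.6153. C = 1 - H(p) = 1 - 0.6153 = 0.3847

0.3847 bits


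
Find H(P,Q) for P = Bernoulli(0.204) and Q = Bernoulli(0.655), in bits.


H(P,Q) = -p*log2(q) - (1-p)*log2(1-q). -0.204*log2(0.655) = 0.124528; -0.796*log2(0.345) = 1.222124. H(P,Q) = 0.124528 + 1.222124 = 1.3467

1.3467 bits


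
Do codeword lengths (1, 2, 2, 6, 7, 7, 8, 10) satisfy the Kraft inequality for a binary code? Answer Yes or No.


Kraft sum = sum(2^(-l_i)) = 1.0361, need <= 1. Result: violated (a binary prefix-free code with these lengths cannot exist)

No


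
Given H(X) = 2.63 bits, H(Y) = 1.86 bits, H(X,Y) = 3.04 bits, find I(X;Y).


I(X;Y) = H(X) + H(Y) - H(X,Y) = 2.63 + 1.86 - 3.04 = 1.45

1.45 bits


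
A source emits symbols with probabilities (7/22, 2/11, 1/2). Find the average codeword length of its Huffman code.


Huffman construction (repeatedly merge the two least-probable nodes; each merge adds 1 bit to every symbol beneath it): 2/11 + 7/22 = 1/2; 1/2 + 1/2 = 1. Resulting codeword lengths (in the order the probabilities were given): (2, 2, 1). L_avg = sum(p_i * l_i) = 7/22*2 + 2/11*2 + 1/2*1 = 3/2 = 1.5

1.5 bits


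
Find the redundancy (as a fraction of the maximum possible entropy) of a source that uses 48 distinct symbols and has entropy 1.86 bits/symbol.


H_max = log2(K) = log2(48) = 5.585 bits/symbol. Redundancy = 1 - H/H_max = 1 - 1.86/5.585 = 1 - 0.333 = 0.667

0.667


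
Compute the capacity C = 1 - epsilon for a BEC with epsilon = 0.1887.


C = 1 - epsilon = 1 - 0.1887 = 0.8113

0.8113 bits


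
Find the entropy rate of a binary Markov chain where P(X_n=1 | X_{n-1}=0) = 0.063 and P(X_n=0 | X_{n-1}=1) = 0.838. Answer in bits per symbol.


Stationary distribution: pi_0 = p10/(p01+p10) = 0.9301, pi_1 = 0.0699. Entropy rate H' = pi_0*H(p01) + pi_1*H(p10) = 0.9301*0.3392 + 0.0699*0.6391 = 0.3602

0.3602 bits/symbol


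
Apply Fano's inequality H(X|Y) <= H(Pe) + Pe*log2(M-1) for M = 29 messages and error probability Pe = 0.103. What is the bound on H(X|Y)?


H(Pe) = -Pe*log2(Pe) - (1-Pe)*log2(1-Pe) = -0.103*log2(0.103) - 0.897*log2(0.897) = 0.337766 + 0.140668 = 0.4784. Pe*log2(M-1) = 0.103*log2(28) = 0.495158. Bound = H(Pe) + Pe*log2(M-1) = 0.337766 + 0.140668 + 0.495158 = 0.9736

0.9736 bits
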